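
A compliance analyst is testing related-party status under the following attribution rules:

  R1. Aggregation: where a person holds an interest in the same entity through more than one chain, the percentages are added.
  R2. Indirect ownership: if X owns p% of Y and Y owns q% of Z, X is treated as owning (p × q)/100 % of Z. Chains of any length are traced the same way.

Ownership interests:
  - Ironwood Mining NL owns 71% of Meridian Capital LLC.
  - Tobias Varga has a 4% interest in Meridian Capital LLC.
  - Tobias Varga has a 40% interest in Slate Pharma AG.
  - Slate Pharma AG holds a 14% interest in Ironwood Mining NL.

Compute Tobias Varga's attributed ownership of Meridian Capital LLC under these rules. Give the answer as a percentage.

Chain via Slate Pharma AG → Ironwood Mining NL (R2): 40% × 14% × 71% = 3.976% of Meridian Capital LLC.
Direct interest in Meridian Capital LLC: 4%.
Aggregating (R1): 3.976% + 4% = 7.976%.

7.976%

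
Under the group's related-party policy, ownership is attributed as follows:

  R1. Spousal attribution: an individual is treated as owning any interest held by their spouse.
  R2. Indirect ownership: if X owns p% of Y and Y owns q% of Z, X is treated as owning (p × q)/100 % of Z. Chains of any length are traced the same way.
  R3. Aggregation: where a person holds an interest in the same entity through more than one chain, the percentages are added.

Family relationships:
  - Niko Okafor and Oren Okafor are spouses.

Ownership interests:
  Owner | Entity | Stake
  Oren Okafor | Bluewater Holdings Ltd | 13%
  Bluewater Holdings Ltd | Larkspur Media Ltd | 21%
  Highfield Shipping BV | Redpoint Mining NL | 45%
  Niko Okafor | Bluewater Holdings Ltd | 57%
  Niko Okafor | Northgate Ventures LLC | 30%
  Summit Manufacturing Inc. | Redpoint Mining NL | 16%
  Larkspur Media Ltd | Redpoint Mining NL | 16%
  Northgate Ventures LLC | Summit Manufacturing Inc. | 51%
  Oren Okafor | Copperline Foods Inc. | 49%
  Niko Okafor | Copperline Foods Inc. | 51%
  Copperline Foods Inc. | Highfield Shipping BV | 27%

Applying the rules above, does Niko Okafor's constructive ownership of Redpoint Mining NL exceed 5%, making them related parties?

By spousal attribution (R1), Niko Okafor is treated as also owning Oren Okafor's interest in Bluewater Holdings Ltd, giving 57% + 13% = 70%.
By spousal attribution (R1), Niko Okafor is treated as also owning Oren Okafor's interest in Copperline Foods Inc, giving 51% + 49% = 100%.
Chain via Northgate Ventures LLC → Summit Manufacturing Inc. (R2): 30% × 51% × 16% = 2.448% of Redpoint Mining NL.
Chain via Bluewater Holdings Ltd → Larkspur Media Ltd (R2): 70% × 21% × 16% = 2.352% of Redpoint Mining NL.
Chain via Copperline Foods Inc. → Highfield Shipping BV (R2): 100% × 27% × 45% = 12.15% of Redpoint Mining NL.
Aggregating (R3): 2.448% + 2.352% + 12.15% = 16.95%.
16.95% exceeds the 5% threshold, so Niko is a related party to Redpoint Mining NL.

Yes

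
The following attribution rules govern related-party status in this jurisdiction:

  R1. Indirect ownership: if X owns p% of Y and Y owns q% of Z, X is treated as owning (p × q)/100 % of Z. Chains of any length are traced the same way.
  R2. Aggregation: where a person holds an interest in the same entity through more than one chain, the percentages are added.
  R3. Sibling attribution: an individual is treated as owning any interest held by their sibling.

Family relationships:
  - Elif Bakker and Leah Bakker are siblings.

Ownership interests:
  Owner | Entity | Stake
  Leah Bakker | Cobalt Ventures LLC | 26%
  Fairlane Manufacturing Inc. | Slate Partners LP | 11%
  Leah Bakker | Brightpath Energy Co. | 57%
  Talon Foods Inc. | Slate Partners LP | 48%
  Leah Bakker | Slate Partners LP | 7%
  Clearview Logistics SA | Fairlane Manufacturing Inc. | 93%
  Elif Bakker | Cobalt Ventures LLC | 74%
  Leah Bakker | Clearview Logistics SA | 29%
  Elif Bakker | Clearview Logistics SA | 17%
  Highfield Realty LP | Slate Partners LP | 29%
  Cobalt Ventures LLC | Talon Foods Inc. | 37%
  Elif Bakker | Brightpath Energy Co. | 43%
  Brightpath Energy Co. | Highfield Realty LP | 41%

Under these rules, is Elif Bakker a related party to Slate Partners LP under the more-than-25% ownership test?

Yes

By sibling attribution (R3), Elif Bakker is treated as also owning Leah Bakker's interest in Brightpath Energy Co, giving 43% + 57% = 100%.
By sibling attribution (R3), Elif Bakker is treated as also owning Leah Bakker's interest in Cobalt Ventures LLC, giving 74% + 26% = 100%.
By sibling attribution (R3), Elif Bakker is treated as also owning Leah Bakker's interest in Clearview Logistics SA, giving 17% + 29% = 46%.
By sibling attribution (R3), Elif Bakker is treated as owning Leah Bakker's 7% interest in Slate Partners LP.
Chain via Brightpath Energy Co. → Highfield Realty LP (R1): 100% × 41% × 29% = 11.89% of Slate Partners LP.
Chain via Cobalt Ventures LLC → Talon Foods Inc. (R1): 100% × 37% × 48% = 17.76% of Slate Partners LP.
Chain via Clearview Logistics SA → Fairlane Manufacturing Inc. (R1): 46% × 93% × 11% = 4.7058% of Slate Partners LP.
Direct interest in Slate Partners LP: 7%.
Aggregating (R2): 11.89% + 17.76% + 4.7058% + 7% = 41.3558%.
41.3558% exceeds the 25% threshold, so Elif is a related party to Slate Partners LP.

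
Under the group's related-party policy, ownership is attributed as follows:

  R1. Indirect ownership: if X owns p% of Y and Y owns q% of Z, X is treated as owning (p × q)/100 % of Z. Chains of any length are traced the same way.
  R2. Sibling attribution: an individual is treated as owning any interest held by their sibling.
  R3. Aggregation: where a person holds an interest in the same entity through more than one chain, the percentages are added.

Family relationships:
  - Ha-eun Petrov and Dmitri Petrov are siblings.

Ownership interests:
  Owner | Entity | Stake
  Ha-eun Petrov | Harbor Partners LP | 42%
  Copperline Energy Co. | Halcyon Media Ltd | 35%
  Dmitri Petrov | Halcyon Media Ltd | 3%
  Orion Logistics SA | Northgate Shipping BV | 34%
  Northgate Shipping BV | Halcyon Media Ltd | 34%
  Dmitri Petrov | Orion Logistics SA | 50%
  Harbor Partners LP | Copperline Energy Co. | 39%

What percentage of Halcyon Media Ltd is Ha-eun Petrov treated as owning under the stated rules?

By sibling attribution (R2), Ha-eun Petrov is treated as owning Dmitri Petrov's 50% interest in Orion Logistics SA.
By sibling attribution (R2), Ha-eun Petrov is treated as owning Dmitri Petrov's 3% interest in Halcyon Media Ltd.
Chain via Harbor Partners LP → Copperline Energy Co. (R1): 42% × 39% × 35% = 5.733% of Halcyon Media Ltd.
Chain via Orion Logistics SA → Northgate Shipping BV (R1): 50% × 34% × 34% = 5.78% of Halcyon Media Ltd.
Direct interest in Halcyon Media Ltd: 3%.
Aggregating (R3): 5.733% + 5.78% + 3% = 14.513%.

14.513%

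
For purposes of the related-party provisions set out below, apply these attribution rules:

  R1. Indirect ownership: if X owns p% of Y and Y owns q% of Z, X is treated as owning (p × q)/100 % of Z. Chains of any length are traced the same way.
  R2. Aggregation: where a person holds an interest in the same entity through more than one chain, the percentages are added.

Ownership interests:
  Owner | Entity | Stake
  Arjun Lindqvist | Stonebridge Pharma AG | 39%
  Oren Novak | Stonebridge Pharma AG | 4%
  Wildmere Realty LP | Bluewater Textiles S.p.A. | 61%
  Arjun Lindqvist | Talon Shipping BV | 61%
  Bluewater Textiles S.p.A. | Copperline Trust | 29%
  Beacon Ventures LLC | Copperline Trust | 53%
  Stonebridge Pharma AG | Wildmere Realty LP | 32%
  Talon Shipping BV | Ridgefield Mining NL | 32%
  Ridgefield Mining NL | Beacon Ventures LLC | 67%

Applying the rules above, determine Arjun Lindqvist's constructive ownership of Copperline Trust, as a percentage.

Chain via Stonebridge Pharma AG → Wildmere Realty LP → Bluewater Textiles S.p.A. (R1): 39% × 32% × 61% × 29% = 2.207712% of Copperline Trust.
Chain via Talon Shipping BV → Ridgefield Mining NL → Beacon Ventures LLC (R1): 61% × 32% × 67% × 53% = 6.931552% of Copperline Trust.
Aggregating (R2): 2.207712% + 6.931552% = 9.139264%.

9.139264%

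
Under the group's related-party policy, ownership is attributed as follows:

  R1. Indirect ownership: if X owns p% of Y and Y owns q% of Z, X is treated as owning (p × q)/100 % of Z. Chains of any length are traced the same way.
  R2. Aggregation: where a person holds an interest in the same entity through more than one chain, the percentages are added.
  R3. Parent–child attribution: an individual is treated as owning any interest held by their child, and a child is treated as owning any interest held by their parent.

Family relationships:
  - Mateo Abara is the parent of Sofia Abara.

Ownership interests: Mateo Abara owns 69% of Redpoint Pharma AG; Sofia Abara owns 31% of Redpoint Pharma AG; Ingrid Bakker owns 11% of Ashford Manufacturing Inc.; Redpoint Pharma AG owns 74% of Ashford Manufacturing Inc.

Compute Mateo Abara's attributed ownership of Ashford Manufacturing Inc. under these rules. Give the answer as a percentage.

74%

By parent–child attribution (R3), Mateo Abara is treated as also owning Sofia Abara's interest in Redpoint Pharma AG, giving 69% + 31% = 100%.
Chain via Redpoint Pharma AG (R1): 100% × 74% = 74% of Ashford Manufacturing Inc.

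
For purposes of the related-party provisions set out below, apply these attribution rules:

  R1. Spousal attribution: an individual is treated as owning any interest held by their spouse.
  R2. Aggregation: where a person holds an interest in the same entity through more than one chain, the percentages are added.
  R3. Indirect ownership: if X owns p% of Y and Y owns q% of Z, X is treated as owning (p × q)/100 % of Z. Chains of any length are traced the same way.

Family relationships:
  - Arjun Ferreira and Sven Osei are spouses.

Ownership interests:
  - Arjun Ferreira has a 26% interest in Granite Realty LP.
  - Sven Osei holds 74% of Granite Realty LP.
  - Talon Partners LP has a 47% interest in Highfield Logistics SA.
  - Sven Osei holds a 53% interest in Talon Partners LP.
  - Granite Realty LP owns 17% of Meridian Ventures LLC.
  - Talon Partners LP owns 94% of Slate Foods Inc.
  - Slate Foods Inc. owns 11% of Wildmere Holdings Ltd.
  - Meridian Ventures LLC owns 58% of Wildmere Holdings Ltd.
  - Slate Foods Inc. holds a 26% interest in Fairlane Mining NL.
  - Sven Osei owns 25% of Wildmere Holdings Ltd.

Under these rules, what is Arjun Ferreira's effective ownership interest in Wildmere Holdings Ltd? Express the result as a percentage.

By spousal attribution (R1), Arjun Ferreira is treated as also owning Sven Osei's interest in Granite Realty LP, giving 26% + 74% = 100%.
By spousal attribution (R1), Arjun Ferreira is treated as owning Sven Osei's 53% interest in Talon Partners LP.
By spousal attribution (R1), Arjun Ferreira is treated as owning Sven Osei's 25% interest in Wildmere Holdings Ltd.
Chain via Granite Realty LP → Meridian Ventures LLC (R3): 100% × 17% × 58% = 9.86% of Wildmere Holdings Ltd.
Chain via Talon Partners LP → Slate Foods Inc. (R3): 53% × 94% × 11% = 5.4802% of Wildmere Holdings Ltd.
Direct interest in Wildmere Holdings Ltd: 25%.
Aggregating (R2): 9.86% + 5.4802% + 25% = 40.3402%.

40.3402%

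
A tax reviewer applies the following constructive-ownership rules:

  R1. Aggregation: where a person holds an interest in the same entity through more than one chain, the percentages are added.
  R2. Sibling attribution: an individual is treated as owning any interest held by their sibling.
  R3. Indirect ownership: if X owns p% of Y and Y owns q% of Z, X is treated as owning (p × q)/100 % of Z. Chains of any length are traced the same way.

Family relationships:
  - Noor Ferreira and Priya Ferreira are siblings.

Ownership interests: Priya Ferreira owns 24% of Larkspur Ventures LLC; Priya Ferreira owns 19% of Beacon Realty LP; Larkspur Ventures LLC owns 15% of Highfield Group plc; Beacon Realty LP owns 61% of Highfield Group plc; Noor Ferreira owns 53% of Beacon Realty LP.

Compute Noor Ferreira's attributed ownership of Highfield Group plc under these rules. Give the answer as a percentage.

By sibling attribution (R2), Noor Ferreira is treated as also owning Priya Ferreira's interest in Beacon Realty LP, giving 53% + 19% = 72%.
By sibling attribution (R2), Noor Ferreira is treated as owning Priya Ferreira's 24% interest in Larkspur Ventures LLC.
Chain via Beacon Realty LP (R3): 72% × 61% = 43.92% of Highfield Group plc.
Chain via Larkspur Ventures LLC (R3): 24% × 15% = 3.6% of Highfield Group plc.
Aggregating (R1): 43.92% + 3.6% = 47.52%.

47.52%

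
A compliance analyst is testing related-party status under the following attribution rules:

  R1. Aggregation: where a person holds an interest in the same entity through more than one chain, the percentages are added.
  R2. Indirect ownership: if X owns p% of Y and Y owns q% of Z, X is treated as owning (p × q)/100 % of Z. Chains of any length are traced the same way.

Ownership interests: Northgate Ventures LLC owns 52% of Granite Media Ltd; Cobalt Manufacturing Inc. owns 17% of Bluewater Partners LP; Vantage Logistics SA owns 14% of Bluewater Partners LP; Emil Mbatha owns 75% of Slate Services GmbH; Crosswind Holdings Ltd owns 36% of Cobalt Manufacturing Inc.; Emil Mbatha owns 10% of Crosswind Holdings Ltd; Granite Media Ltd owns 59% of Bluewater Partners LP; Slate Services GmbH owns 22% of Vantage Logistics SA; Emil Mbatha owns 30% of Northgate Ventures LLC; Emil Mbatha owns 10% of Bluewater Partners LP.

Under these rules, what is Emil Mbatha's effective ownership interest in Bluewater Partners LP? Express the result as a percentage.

Chain via Slate Services GmbH → Vantage Logistics SA (R2): 75% × 22% × 14% = 2.31% of Bluewater Partners LP.
Chain via Crosswind Holdings Ltd → Cobalt Manufacturing Inc. (R2): 10% × 36% × 17% = 0.612% of Bluewater Partners LP.
Chain via Northgate Ventures LLC → Granite Media Ltd (R2): 30% × 52% × 59% = 9.204% of Bluewater Partners LP.
Direct interest in Bluewater Partners LP: 10%.
Aggregating (R1): 2.31% + 0.612% + 9.204% + 10% = 22.126%.

22.126%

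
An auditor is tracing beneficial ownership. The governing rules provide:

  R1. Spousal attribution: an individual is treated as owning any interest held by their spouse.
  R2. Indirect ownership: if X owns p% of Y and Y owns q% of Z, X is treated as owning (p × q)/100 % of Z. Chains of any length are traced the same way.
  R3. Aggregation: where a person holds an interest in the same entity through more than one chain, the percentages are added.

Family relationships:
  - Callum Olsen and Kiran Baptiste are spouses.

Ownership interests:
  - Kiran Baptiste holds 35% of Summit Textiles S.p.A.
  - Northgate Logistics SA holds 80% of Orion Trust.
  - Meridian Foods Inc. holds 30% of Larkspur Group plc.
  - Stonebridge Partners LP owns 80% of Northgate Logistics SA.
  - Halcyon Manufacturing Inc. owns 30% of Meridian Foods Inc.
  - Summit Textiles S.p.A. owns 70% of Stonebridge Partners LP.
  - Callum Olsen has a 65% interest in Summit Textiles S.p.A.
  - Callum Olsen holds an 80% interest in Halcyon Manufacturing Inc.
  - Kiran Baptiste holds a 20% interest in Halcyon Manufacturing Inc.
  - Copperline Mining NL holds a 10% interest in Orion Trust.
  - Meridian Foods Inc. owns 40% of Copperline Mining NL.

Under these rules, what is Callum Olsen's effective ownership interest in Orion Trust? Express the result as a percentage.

46%

By spousal attribution (R1), Callum Olsen is treated as also owning Kiran Baptiste's interest in Halcyon Manufacturing Inc, giving 80% + 20% = 100%.
By spousal attribution (R1), Callum Olsen is treated as also owning Kiran Baptiste's interest in Summit Textiles S.p.A, giving 65% + 35% = 100%.
Chain via Halcyon Manufacturing Inc. → Meridian Foods Inc. → Copperline Mining NL (R2): 100% × 30% × 40% × 10% = 1.2% of Orion Trust.
Chain via Summit Textiles S.p.A. → Stonebridge Partners LP → Northgate Logistics SA (R2): 100% × 70% × 80% × 80% = 44.8% of Orion Trust.
Aggregating (R3): 1.2% + 44.8% = 46%.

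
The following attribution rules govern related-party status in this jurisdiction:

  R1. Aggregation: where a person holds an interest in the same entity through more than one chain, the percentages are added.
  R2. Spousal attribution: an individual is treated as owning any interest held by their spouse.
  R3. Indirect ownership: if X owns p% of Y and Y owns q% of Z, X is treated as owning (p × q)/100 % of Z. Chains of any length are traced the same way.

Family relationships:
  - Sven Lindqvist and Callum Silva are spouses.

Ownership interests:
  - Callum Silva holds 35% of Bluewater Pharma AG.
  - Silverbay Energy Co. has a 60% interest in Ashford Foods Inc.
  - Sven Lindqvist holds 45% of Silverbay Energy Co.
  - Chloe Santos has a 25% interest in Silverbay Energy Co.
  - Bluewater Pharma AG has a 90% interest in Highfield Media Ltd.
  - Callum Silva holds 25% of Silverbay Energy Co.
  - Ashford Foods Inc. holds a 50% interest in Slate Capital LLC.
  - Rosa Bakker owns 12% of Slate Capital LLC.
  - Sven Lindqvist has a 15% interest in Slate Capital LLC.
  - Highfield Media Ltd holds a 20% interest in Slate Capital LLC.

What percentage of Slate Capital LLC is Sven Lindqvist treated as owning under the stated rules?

42.3%

By spousal attribution (R2), Sven Lindqvist is treated as also owning Callum Silva's interest in Silverbay Energy Co, giving 45% + 25% = 70%.
By spousal attribution (R2), Sven Lindqvist is treated as owning Callum Silva's 35% interest in Bluewater Pharma AG.
Chain via Silverbay Energy Co. → Ashford Foods Inc. (R3): 70% × 60% × 50% = 21% of Slate Capital LLC.
Direct interest in Slate Capital LLC: 15%.
Chain via Bluewater Pharma AG → Highfield Media Ltd (R3): 35% × 90% × 20% = 6.3% of Slate Capital LLC.
Aggregating (R1): 21% + 15% + 6.3% = 42.3%.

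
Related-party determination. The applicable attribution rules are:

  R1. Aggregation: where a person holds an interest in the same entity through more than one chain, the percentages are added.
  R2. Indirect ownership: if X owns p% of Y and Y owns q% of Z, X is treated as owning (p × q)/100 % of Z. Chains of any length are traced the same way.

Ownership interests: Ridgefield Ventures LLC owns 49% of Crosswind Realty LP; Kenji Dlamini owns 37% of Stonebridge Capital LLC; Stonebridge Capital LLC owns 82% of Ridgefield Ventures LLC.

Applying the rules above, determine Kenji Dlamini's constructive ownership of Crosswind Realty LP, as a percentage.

Chain via Stonebridge Capital LLC → Ridgefield Ventures LLC (R2): 37% × 82% × 49% = 14.8666% of Crosswind Realty LP.

14.8666%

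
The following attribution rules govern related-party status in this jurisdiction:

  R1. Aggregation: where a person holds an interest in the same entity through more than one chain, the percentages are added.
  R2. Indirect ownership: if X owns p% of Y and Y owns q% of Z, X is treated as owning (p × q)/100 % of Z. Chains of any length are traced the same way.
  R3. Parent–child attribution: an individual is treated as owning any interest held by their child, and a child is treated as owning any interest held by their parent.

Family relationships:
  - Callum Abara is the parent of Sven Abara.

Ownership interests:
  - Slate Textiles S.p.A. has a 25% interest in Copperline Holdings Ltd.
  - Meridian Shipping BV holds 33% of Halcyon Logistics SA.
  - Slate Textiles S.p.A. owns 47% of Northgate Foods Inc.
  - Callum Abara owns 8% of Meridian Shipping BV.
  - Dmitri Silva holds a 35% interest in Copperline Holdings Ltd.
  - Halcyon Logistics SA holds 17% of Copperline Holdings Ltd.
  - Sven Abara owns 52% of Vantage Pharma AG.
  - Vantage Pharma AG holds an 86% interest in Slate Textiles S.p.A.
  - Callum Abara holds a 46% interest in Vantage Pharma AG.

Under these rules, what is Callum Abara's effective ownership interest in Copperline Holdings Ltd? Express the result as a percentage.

21.5188%

By parent–child attribution (R3), Callum Abara is treated as also owning Sven Abara's interest in Vantage Pharma AG, giving 46% + 52% = 98%.
Chain via Meridian Shipping BV → Halcyon Logistics SA (R2): 8% × 33% × 17% = 0.4488% of Copperline Holdings Ltd.
Chain via Vantage Pharma AG → Slate Textiles S.p.A. (R2): 98% × 86% × 25% = 21.07% of Copperline Holdings Ltd.
Aggregating (R1): 0.4488% + 21.07% = 21.5188%.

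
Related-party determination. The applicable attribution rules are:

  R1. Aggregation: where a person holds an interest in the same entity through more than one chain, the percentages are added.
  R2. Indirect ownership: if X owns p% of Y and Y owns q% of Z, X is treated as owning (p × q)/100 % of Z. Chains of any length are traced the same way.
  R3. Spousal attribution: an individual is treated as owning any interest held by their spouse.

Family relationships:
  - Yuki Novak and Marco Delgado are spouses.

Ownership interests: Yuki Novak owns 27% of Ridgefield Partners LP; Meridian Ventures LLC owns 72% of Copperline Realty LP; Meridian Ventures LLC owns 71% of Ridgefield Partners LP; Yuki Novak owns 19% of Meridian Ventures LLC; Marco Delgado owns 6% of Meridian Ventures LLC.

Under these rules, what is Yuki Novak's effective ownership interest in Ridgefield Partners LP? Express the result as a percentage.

By spousal attribution (R3), Yuki Novak is treated as also owning Marco Delgado's interest in Meridian Ventures LLC, giving 19% + 6% = 25%.
Chain via Meridian Ventures LLC (R2): 25% × 71% = 17.75% of Ridgefield Partners LP.
Direct interest in Ridgefield Partners LP: 27%.
Aggregating (R1): 17.75% + 27% = 44.75%.

44.75%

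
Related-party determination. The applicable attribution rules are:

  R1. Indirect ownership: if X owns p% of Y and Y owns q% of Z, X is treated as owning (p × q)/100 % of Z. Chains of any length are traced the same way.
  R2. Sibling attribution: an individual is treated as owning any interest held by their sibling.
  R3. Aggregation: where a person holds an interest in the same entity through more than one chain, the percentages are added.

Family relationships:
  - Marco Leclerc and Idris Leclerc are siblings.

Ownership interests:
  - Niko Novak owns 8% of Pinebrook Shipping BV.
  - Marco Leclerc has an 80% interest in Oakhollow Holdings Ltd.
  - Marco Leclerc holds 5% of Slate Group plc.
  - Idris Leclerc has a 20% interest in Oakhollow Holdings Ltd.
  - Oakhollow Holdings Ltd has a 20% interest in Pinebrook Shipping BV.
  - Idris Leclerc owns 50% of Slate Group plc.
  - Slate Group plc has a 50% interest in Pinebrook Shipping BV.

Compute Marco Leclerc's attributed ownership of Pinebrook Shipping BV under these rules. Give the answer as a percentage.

47.5%

By sibling attribution (R2), Marco Leclerc is treated as also owning Idris Leclerc's interest in Slate Group plc, giving 5% + 50% = 55%.
By sibling attribution (R2), Marco Leclerc is treated as also owning Idris Leclerc's interest in Oakhollow Holdings Ltd, giving 80% + 20% = 100%.
Chain via Slate Group plc (R1): 55% × 50% = 27.5% of Pinebrook Shipping BV.
Chain via Oakhollow Holdings Ltd (R1): 100% × 20% = 20% of Pinebrook Shipping BV.
Aggregating (R3): 27.5% + 20% = 47.5%.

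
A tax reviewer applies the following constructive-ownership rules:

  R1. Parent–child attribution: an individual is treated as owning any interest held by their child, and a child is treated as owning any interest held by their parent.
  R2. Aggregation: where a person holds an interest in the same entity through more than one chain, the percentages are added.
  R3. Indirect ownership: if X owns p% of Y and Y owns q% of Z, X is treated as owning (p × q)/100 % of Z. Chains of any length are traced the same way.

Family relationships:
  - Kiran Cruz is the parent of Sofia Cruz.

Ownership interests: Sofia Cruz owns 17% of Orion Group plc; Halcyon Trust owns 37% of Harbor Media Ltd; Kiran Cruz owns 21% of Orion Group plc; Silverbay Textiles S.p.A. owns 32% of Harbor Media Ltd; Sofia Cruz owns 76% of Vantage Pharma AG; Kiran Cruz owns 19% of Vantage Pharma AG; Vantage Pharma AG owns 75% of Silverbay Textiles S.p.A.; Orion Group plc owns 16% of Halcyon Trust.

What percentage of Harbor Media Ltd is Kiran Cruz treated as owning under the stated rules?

By parent–child attribution (R1), Kiran Cruz is treated as also owning Sofia Cruz's interest in Orion Group plc, giving 21% + 17% = 38%.
By parent–child attribution (R1), Kiran Cruz is treated as also owning Sofia Cruz's interest in Vantage Pharma AG, giving 19% + 76% = 95%.
Chain via Orion Group plc → Halcyon Trust (R3): 38% × 16% × 37% = 2.2496% of Harbor Media Ltd.
Chain via Vantage Pharma AG → Silverbay Textiles S.p.A. (R3): 95% × 75% × 32% = 22.8% of Harbor Media Ltd.
Aggregating (R2): 2.2496% + 22.8% = 25.0496%.

25.0496%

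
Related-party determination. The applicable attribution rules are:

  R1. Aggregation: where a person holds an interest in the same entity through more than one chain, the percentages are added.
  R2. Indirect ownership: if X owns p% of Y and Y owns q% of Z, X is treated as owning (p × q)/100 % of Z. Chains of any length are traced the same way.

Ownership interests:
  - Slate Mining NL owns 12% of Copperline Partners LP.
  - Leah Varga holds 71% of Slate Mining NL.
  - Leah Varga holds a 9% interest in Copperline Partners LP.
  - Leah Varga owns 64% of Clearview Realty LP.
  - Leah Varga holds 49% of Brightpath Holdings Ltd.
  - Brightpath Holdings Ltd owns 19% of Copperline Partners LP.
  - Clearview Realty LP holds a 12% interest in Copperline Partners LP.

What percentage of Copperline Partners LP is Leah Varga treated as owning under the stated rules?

34.51%

Chain via Slate Mining NL (R2): 71% × 12% = 8.52% of Copperline Partners LP.
Chain via Brightpath Holdings Ltd (R2): 49% × 19% = 9.31% of Copperline Partners LP.
Chain via Clearview Realty LP (R2): 64% × 12% = 7.68% of Copperline Partners LP.
Direct interest in Copperline Partners LP: 9%.
Aggregating (R1): 8.52% + 9.31% + 7.68% + 9% = 34.51%.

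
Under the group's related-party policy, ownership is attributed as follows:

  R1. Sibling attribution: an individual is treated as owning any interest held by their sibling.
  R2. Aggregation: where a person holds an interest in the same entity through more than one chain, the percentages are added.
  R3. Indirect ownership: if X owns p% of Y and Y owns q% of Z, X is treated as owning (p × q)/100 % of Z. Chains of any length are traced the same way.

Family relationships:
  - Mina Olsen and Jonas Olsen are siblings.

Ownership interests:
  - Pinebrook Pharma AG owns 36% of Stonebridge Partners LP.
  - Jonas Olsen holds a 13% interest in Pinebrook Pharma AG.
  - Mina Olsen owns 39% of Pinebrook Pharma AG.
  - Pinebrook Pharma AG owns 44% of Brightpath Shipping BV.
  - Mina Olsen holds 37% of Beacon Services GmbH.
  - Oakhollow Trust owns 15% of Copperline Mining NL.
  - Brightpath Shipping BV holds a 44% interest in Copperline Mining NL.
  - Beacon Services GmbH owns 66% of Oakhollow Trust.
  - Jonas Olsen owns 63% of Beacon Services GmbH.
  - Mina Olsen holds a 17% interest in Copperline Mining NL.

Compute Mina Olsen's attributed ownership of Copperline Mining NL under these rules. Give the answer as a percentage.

36.9672%

By sibling attribution (R1), Mina Olsen is treated as also owning Jonas Olsen's interest in Pinebrook Pharma AG, giving 39% + 13% = 52%.
By sibling attribution (R1), Mina Olsen is treated as also owning Jonas Olsen's interest in Beacon Services GmbH, giving 37% + 63% = 100%.
Chain via Pinebrook Pharma AG → Brightpath Shipping BV (R3): 52% × 44% × 44% = 10.0672% of Copperline Mining NL.
Chain via Beacon Services GmbH → Oakhollow Trust (R3): 100% × 66% × 15% = 9.9% of Copperline Mining NL.
Direct interest in Copperline Mining NL: 17%.
Aggregating (R2): 10.0672% + 9.9% + 17% = 36.9672%.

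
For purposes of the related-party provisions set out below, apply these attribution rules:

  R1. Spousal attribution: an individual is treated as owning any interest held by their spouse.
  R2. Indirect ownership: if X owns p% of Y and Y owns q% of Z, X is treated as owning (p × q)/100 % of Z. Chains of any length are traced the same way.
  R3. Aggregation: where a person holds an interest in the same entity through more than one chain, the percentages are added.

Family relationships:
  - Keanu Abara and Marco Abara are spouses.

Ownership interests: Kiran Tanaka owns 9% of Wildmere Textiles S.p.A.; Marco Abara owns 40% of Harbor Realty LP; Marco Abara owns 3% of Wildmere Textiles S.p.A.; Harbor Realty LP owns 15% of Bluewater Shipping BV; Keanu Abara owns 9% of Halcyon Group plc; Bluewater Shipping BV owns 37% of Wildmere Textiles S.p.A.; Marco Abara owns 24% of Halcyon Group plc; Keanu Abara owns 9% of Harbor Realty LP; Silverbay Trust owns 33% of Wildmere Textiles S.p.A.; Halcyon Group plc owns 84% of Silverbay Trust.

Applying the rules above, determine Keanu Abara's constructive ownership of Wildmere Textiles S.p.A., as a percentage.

By spousal attribution (R1), Keanu Abara is treated as also owning Marco Abara's interest in Harbor Realty LP, giving 9% + 40% = 49%.
By spousal attribution (R1), Keanu Abara is treated as also owning Marco Abara's interest in Halcyon Group plc, giving 9% + 24% = 33%.
By spousal attribution (R1), Keanu Abara is treated as owning Marco Abara's 3% interest in Wildmere Textiles S.p.A.
Chain via Harbor Realty LP → Bluewater Shipping BV (R2): 49% × 15% × 37% = 2.7195% of Wildmere Textiles S.p.A.
Chain via Halcyon Group plc → Silverbay Trust (R2): 33% × 84% × 33% = 9.1476% of Wildmere Textiles S.p.A.
Direct interest in Wildmere Textiles S.p.A: 3%.
Aggregating (R3): 2.7195% + 9.1476% + 3% = 14.8671%.

14.8671%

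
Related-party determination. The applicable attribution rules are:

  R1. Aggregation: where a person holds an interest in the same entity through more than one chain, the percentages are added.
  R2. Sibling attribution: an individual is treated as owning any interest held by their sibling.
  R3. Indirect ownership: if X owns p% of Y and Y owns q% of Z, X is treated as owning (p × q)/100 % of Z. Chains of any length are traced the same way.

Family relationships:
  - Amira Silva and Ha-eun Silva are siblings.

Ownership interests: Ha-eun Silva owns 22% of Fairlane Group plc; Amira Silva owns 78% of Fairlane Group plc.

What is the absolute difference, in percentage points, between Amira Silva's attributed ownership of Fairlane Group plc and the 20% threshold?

By sibling attribution (R2), Amira Silva is treated as also owning Ha-eun Silva's interest in Fairlane Group plc, giving 78% + 22% = 100%.
Direct interest in Fairlane Group plc: 100%.
100% exceeds the 20% threshold by 80 percentage points.

80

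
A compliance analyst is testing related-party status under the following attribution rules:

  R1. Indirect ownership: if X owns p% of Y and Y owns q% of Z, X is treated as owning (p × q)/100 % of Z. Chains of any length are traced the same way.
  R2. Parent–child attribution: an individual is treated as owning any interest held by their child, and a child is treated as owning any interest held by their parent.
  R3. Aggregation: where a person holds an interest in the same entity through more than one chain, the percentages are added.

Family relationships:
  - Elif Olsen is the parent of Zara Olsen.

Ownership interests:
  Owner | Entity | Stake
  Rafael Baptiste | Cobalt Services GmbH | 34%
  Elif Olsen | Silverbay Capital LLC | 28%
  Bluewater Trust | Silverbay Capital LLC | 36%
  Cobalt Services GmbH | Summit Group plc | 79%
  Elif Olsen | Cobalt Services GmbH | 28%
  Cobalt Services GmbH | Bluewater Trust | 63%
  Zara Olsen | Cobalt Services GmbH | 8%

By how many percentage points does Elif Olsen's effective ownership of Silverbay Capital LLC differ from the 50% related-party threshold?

By parent–child attribution (R2), Elif Olsen is treated as also owning Zara Olsen's interest in Cobalt Services GmbH, giving 28% + 8% = 36%.
Chain via Cobalt Services GmbH → Bluewater Trust (R1): 36% × 63% × 36% = 8.1648% of Silverbay Capital LLC.
Direct interest in Silverbay Capital LLC: 28%.
Aggregating (R3): 8.1648% + 28% = 36.1648%.
36.1648% falls short of the 50% threshold by 13.8352 percentage points.

13.8352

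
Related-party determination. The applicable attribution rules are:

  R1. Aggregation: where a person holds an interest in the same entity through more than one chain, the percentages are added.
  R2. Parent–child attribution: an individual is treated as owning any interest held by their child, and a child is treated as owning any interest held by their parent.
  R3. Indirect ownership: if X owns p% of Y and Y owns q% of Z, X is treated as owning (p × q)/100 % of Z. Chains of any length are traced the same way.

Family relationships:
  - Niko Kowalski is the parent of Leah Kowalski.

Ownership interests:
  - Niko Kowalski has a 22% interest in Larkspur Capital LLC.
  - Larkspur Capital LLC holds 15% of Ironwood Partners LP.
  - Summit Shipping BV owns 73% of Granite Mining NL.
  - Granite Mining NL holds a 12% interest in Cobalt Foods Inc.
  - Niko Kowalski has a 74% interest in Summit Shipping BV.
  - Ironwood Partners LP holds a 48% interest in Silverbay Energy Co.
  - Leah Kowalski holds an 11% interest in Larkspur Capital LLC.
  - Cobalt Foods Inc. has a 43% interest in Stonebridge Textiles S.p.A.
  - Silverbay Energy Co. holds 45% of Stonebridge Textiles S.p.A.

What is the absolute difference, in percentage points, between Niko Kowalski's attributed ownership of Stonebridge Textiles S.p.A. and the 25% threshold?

By parent–child attribution (R2), Niko Kowalski is treated as also owning Leah Kowalski's interest in Larkspur Capital LLC, giving 22% + 11% = 33%.
Chain via Larkspur Capital LLC → Ironwood Partners LP → Silverbay Energy Co. (R3): 33% × 15% × 48% × 45% = 1.0692% of Stonebridge Textiles S.p.A.
Chain via Summit Shipping BV → Granite Mining NL → Cobalt Foods Inc. (R3): 74% × 73% × 12% × 43% = 2.787432% of Stonebridge Textiles S.p.A.
Aggregating (R1): 1.0692% + 2.787432% = 3.856632%.
3.856632% falls short of the 25% threshold by 21.143368 percentage points.

21.143368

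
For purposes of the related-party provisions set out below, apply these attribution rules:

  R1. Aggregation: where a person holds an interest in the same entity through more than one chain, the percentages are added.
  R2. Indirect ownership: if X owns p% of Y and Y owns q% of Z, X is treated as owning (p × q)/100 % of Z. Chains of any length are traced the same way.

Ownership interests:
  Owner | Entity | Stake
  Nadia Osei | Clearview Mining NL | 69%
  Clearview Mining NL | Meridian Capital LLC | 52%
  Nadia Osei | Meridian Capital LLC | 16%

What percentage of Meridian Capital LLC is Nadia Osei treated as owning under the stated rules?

Chain via Clearview Mining NL (R2): 69% × 52% = 35.88% of Meridian Capital LLC.
Direct interest in Meridian Capital LLC: 16%.
Aggregating (R1): 35.88% + 16% = 51.88%.

51.88%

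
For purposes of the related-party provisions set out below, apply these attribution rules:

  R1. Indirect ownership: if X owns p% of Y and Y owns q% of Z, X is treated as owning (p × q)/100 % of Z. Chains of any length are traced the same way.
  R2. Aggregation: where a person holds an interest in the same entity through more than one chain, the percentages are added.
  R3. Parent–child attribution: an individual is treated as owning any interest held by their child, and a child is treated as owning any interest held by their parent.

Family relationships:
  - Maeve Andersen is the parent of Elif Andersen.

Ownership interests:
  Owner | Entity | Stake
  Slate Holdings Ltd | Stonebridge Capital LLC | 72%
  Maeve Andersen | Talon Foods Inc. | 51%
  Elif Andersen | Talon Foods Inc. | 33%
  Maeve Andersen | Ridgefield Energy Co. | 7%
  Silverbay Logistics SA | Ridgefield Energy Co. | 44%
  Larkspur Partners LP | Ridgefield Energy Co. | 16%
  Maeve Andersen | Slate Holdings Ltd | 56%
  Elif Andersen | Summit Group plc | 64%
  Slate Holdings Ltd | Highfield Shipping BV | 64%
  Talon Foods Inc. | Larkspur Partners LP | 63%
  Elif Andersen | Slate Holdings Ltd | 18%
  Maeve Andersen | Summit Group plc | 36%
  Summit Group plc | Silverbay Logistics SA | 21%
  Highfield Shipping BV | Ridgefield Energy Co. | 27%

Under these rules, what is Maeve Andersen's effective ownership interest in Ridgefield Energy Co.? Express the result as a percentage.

37.4944%

By parent–child attribution (R3), Maeve Andersen is treated as also owning Elif Andersen's interest in Talon Foods Inc, giving 51% + 33% = 84%.
By parent–child attribution (R3), Maeve Andersen is treated as also owning Elif Andersen's interest in Slate Holdings Ltd, giving 56% + 18% = 74%.
By parent–child attribution (R3), Maeve Andersen is treated as also owning Elif Andersen's interest in Summit Group plc, giving 36% + 64% = 100%.
Chain via Talon Foods Inc. → Larkspur Partners LP (R1): 84% × 63% × 16% = 8.4672% of Ridgefield Energy Co.
Chain via Slate Holdings Ltd → Highfield Shipping BV (R1): 74% × 64% × 27% = 12.7872% of Ridgefield Energy Co.
Chain via Summit Group plc → Silverbay Logistics SA (R1): 100% × 21% × 44% = 9.24% of Ridgefield Energy Co.
Direct interest in Ridgefield Energy Co: 7%.
Aggregating (R2): 8.4672% + 12.7872% + 9.24% + 7% = 37.4944%.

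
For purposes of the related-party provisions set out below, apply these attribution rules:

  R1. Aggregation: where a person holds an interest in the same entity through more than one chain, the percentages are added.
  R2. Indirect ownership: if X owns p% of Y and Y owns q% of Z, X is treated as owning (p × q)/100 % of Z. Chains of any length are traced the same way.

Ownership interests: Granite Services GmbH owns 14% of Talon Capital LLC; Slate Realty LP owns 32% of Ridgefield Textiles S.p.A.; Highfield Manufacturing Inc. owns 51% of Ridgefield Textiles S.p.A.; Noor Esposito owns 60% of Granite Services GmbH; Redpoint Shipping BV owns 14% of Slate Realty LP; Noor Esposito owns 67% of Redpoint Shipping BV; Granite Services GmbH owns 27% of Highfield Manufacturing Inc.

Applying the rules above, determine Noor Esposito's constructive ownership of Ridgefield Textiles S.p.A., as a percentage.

Chain via Redpoint Shipping BV → Slate Realty LP (R2): 67% × 14% × 32% = 3.0016% of Ridgefield Textiles S.p.A.
Chain via Granite Services GmbH → Highfield Manufacturing Inc. (R2): 60% × 27% × 51% = 8.262% of Ridgefield Textiles S.p.A.
Aggregating (R1): 3.0016% + 8.262% = 11.2636%.

11.2636%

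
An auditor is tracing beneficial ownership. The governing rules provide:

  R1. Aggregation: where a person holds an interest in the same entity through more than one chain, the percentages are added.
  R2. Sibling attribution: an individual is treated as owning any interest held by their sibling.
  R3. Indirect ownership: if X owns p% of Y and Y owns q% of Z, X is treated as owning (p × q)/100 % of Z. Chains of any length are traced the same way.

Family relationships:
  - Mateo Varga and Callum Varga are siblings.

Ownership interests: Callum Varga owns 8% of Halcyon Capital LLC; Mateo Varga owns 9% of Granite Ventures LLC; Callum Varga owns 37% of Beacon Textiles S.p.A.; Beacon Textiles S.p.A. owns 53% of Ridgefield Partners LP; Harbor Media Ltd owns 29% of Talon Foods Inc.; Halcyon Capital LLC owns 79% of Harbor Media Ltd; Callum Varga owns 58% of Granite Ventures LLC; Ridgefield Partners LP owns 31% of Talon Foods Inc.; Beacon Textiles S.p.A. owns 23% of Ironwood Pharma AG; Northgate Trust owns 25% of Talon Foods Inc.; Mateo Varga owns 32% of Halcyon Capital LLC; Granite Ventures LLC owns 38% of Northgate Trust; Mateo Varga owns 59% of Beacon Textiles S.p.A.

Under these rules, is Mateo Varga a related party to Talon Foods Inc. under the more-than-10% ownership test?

Yes

By sibling attribution (R2), Mateo Varga is treated as also owning Callum Varga's interest in Halcyon Capital LLC, giving 32% + 8% = 40%.
By sibling attribution (R2), Mateo Varga is treated as also owning Callum Varga's interest in Beacon Textiles S.p.A, giving 59% + 37% = 96%.
By sibling attribution (R2), Mateo Varga is treated as also owning Callum Varga's interest in Granite Ventures LLC, giving 9% + 58% = 67%.
Chain via Halcyon Capital LLC → Harbor Media Ltd (R3): 40% × 79% × 29% = 9.164% of Talon Foods Inc.
Chain via Beacon Textiles S.p.A. → Ridgefield Partners LP (R3): 96% × 53% × 31% = 15.7728% of Talon Foods Inc.
Chain via Granite Ventures LLC → Northgate Trust (R3): 67% × 38% × 25% = 6.365% of Talon Foods Inc.
Aggregating (R1): 9.164% + 15.7728% + 6.365% = 31.3018%.
31.3018% exceeds the 10% threshold, so Mateo is a related party to Talon Foods Inc.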